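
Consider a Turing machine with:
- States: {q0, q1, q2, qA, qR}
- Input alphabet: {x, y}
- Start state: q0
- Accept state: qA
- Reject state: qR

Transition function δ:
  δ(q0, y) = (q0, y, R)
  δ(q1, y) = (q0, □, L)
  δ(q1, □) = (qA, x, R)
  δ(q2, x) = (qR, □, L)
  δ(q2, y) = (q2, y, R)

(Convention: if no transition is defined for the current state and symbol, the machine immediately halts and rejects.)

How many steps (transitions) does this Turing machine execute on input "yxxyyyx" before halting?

Execution trace:
Initial: [q0]yxxyyyx
Step 1: δ(q0, y) = (q0, y, R) → y[q0]xxyyyx

No transition is defined for δ(q0, x). By convention the machine halts and rejects.

The machine executed 1 step before halting.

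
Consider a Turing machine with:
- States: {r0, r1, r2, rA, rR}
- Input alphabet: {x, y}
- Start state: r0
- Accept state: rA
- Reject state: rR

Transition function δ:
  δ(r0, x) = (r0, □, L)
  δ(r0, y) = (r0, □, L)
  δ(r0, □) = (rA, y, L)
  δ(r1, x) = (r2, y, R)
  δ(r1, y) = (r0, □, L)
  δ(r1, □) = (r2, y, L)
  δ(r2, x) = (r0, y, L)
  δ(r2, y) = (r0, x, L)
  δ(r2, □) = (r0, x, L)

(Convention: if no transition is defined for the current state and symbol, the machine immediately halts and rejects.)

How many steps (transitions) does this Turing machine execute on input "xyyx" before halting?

Execution trace:
Initial: [r0]xyyx
Step 1: δ(r0, x) = (r0, □, L) → [r0]□□yyx
Step 2: δ(r0, □) = (rA, y, L) → [rA]□y□yyx

The machine reaches the accept state rA and halts.

The machine executed 2 steps before halting.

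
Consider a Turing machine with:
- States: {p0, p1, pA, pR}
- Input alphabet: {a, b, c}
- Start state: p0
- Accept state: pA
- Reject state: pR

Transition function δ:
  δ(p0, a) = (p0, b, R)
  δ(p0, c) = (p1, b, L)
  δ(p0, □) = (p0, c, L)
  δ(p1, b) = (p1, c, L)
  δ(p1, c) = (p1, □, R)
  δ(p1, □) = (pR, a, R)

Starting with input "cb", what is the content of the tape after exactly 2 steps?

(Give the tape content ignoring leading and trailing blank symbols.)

Execution trace:
Initial: [p0]cb
Step 1: δ(p0, c) = (p1, b, L) → [p1]□bb
Step 2: δ(p1, □) = (pR, a, R) → a[pR]bb

The machine reaches the reject state pR and halts.

After 2 steps, the tape (ignoring leading/trailing blanks) is: abb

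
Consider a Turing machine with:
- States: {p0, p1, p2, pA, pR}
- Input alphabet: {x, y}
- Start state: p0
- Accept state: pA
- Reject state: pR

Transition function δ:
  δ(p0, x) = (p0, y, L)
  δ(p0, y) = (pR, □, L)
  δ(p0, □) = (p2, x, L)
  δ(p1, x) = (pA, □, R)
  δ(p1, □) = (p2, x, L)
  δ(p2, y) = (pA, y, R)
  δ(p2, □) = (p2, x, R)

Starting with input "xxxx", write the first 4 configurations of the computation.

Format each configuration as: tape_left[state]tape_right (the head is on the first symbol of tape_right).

Transitions applied:
Step 1: δ(p0, x) = (p0, y, L)
Step 2: δ(p0, □) = (p2, x, L)
Step 3: δ(p2, □) = (p2, x, R)

The first 4 configurations are:
[p0]xxxx ⊢ [p0]□yxxx ⊢ [p2]□xyxxx ⊢ x[p2]xyxxx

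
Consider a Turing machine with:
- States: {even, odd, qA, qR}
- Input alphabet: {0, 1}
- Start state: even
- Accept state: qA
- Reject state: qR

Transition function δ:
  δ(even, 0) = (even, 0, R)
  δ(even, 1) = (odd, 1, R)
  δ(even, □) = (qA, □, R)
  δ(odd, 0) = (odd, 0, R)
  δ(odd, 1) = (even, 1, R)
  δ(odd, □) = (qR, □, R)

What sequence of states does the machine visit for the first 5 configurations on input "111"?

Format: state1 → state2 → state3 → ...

Execution trace:
Initial: [even]111
Step 1: δ(even, 1) = (odd, 1, R) → 1[odd]11
Step 2: δ(odd, 1) = (even, 1, R) → 11[even]1
Step 3: δ(even, 1) = (odd, 1, R) → 111[odd]□
Step 4: δ(odd, □) = (qR, □, R) → 111□[qR]□

The machine reaches the reject state qR and halts.

State sequence: even → odd → even → odd → qR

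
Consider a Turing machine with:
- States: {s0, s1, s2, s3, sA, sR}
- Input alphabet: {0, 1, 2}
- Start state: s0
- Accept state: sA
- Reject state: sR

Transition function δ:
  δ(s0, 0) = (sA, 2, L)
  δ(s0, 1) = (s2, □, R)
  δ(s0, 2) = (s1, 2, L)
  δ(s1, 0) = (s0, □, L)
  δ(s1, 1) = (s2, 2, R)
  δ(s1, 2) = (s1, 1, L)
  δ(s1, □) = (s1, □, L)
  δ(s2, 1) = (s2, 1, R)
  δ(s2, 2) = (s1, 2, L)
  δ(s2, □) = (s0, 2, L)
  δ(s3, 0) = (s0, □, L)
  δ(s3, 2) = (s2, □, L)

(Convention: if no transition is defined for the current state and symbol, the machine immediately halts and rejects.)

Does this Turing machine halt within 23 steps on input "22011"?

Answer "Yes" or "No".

Execution trace:
Initial: [s0]22011
Step 1: δ(s0, 2) = (s1, 2, L) → [s1]□22011
Step 2: δ(s1, □) = (s1, □, L) → [s1]□□22011
Step 3: δ(s1, □) = (s1, □, L) → [s1]□□□22011
Step 4: δ(s1, □) = (s1, □, L) → [s1]□□□□22011
Step 5: δ(s1, □) = (s1, □, L) → [s1]□□□□□22011
Step 6: δ(s1, □) = (s1, □, L) → [s1]□□□□□□22011
Step 7: δ(s1, □) = (s1, □, L) → [s1]□□□□□□□22011
Step 8: δ(s1, □) = (s1, □, L) → [s1]□□□□□□□□22011
Step 9: δ(s1, □) = (s1, □, L) → [s1]□□□□□□□□□22011
Step 10: δ(s1, □) = (s1, □, L) → [s1]□□□□□□□□□□22011
Step 11: δ(s1, □) = (s1, □, L) → [s1]□□□□□□□□□□□22011
Step 12: δ(s1, □) = (s1, □, L) → [s1]□□□□□□□□□□□□22011
Step 13: δ(s1, □) = (s1, □, L) → [s1]□□□□□□□□□□□□□22011
Step 14: δ(s1, □) = (s1, □, L) → [s1]□□□□□□□□□□□□□□22011
Step 15: δ(s1, □) = (s1, □, L) → [s1]□□□□□□□□□□□□□□□22011
Step 16: δ(s1, □) = (s1, □, L) → [s1]□□□□□□□□□□□□□□□□22011
Step 17: δ(s1, □) = (s1, □, L) → [s1]□□□□□□□□□□□□□□□□□22011
Step 18: δ(s1, □) = (s1, □, L) → [s1]□□□□□□□□□□□□□□□□□□22011
Step 19: δ(s1, □) = (s1, □, L) → [s1]□□□□□□□□□□□□□□□□□□□22011
Step 20: δ(s1, □) = (s1, □, L) → [s1]□□□□□□□□□□□□□□□□□□□□22011
Step 21: δ(s1, □) = (s1, □, L) → [s1]□□□□□□□□□□□□□□□□□□□□□22011
Step 22: δ(s1, □) = (s1, □, L) → [s1]□□□□□□□□□□□□□□□□□□□□□□22011
Step 23: δ(s1, □) = (s1, □, L) → [s1]□□□□□□□□□□□□□□□□□□□□□□□22011

The machine has not reached a halting state after 23 steps.
The machine did not halt within the 23-step bound.

Answer: No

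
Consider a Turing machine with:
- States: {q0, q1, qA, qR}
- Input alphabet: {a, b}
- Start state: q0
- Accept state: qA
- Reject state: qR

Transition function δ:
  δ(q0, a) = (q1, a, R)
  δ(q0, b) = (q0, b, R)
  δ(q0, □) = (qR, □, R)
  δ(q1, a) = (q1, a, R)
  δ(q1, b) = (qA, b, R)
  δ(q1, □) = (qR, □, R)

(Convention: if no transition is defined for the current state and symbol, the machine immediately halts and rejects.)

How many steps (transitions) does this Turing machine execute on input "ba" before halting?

Execution trace:
Initial: [q0]ba
Step 1: δ(q0, b) = (q0, b, R) → b[q0]a
Step 2: δ(q0, a) = (q1, a, R) → ba[q1]□
Step 3: δ(q1, □) = (qR, □, R) → ba□[qR]□

The machine reaches the reject state qR and halts.

The machine executed 3 steps before halting.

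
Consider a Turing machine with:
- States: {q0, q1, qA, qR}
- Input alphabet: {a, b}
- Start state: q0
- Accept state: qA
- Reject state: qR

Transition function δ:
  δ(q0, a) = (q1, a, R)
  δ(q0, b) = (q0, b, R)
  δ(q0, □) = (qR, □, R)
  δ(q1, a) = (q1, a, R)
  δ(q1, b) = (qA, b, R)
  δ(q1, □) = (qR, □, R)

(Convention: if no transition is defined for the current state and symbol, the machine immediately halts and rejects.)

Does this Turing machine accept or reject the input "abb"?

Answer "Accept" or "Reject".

Execution trace:
Initial: [q0]abb
Step 1: δ(q0, a) = (q1, a, R) → a[q1]bb
Step 2: δ(q1, b) = (qA, b, R) → ab[qA]b

The machine reaches the accept state qA and halts.

Answer: Accept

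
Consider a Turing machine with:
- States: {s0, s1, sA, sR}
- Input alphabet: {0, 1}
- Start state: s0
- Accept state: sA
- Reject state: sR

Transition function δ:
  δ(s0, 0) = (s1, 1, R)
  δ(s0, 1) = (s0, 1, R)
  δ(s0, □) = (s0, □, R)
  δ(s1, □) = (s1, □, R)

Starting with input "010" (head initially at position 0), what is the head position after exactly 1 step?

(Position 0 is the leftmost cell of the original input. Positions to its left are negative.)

Execution trace (head position shown):
Step 0: [s0]010  (head at position 0)
Step 1: move right → 1[s1]10  (head at position 1)

After 1 step, the head is at position 1.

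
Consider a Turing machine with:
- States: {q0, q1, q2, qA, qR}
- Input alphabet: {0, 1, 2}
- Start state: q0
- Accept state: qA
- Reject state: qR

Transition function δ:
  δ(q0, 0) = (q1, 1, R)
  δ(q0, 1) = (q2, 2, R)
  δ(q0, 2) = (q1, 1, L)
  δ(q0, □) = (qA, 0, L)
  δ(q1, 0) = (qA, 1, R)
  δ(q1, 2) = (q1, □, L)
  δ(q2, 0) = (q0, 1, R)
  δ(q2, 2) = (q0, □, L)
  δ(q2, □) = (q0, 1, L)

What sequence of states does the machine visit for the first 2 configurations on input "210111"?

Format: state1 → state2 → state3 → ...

Execution trace:
Initial: [q0]210111
Step 1: δ(q0, 2) = (q1, 1, L) → [q1]□110111

No transition is defined for δ(q1, □). By convention the machine halts and rejects.

State sequence: q0 → q1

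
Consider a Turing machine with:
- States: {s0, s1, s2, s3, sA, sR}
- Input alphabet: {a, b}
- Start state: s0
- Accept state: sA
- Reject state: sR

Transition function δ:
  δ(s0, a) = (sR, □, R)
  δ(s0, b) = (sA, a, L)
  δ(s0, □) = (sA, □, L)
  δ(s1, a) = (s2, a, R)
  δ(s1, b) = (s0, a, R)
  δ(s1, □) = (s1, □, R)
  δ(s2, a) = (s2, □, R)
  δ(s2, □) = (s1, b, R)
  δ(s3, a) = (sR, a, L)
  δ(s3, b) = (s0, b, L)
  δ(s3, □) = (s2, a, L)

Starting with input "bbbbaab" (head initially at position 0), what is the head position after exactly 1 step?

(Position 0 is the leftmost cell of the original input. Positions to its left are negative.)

Execution trace (head position shown):
Step 0: [s0]bbbbaab  (head at position 0)
Step 1: move left → [sA]□abbbaab  (head at position -1)

After 1 step, the head is at position -1.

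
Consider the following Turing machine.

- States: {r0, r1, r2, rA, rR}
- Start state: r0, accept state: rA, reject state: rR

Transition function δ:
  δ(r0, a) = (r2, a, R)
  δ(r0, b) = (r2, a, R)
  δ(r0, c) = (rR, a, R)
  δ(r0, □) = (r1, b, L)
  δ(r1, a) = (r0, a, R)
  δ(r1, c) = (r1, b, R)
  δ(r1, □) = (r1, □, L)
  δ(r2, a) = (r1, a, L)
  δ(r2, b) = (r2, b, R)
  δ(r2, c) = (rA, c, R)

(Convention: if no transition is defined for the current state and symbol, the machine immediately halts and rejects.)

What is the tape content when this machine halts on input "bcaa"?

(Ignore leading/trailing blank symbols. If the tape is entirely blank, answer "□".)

Execution trace:
Initial: [r0]bcaa
Step 1: δ(r0, b) = (r2, a, R) → a[r2]caa
Step 2: δ(r2, c) = (rA, c, R) → ac[rA]aa

The machine reaches the accept state rA and halts.

Final tape (ignoring leading/trailing blanks): acaa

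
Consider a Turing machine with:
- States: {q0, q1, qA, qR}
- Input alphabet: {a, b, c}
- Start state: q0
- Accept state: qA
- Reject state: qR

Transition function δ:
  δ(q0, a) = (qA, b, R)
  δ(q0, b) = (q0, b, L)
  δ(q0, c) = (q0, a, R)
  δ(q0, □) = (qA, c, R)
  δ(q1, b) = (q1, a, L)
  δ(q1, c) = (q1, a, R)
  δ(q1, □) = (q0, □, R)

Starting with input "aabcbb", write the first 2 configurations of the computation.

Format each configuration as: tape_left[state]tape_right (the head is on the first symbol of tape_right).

Transitions applied:
Step 1: δ(q0, a) = (qA, b, R)

The first 2 configurations are:
[q0]aabcbb ⊢ b[qA]abcbb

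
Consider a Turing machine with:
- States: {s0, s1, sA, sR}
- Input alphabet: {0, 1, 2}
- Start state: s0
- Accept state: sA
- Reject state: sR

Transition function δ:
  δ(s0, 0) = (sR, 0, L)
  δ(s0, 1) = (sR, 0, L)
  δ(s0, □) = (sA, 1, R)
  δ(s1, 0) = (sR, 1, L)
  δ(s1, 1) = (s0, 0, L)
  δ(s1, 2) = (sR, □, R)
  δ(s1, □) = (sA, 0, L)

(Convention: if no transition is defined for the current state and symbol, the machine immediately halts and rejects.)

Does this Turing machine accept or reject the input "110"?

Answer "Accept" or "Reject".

Execution trace:
Initial: [s0]110
Step 1: δ(s0, 1) = (sR, 0, L) → [sR]□010

The machine reaches the reject state sR and halts.

Answer: Reject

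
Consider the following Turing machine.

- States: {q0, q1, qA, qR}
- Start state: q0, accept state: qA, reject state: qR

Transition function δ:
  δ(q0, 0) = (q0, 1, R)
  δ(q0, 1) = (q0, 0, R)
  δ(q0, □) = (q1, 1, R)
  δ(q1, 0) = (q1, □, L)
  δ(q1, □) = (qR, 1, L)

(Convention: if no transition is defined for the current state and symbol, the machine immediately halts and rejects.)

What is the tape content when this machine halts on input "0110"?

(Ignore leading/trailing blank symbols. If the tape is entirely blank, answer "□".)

Execution trace:
Initial: [q0]0110
Step 1: δ(q0, 0) = (q0, 1, R) → 1[q0]110
Step 2: δ(q0, 1) = (q0, 0, R) → 10[q0]10
Step 3: δ(q0, 1) = (q0, 0, R) → 100[q0]0
Step 4: δ(q0, 0) = (q0, 1, R) → 1001[q0]□
Step 5: δ(q0, □) = (q1, 1, R) → 10011[q1]□
Step 6: δ(q1, □) = (qR, 1, L) → 1001[qR]11

The machine reaches the reject state qR and halts.

Final tape (ignoring leading/trailing blanks): 100111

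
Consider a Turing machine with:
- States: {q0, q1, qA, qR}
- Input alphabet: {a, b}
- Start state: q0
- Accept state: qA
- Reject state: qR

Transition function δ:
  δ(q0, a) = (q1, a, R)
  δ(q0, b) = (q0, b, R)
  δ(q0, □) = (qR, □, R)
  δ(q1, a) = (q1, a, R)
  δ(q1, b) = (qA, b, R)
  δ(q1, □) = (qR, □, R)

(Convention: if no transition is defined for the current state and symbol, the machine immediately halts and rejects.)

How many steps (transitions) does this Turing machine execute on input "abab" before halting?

Execution trace:
Initial: [q0]abab
Step 1: δ(q0, a) = (q1, a, R) → a[q1]bab
Step 2: δ(q1, b) = (qA, b, R) → ab[qA]ab

The machine reaches the accept state qA and halts.

The machine executed 2 steps before halting.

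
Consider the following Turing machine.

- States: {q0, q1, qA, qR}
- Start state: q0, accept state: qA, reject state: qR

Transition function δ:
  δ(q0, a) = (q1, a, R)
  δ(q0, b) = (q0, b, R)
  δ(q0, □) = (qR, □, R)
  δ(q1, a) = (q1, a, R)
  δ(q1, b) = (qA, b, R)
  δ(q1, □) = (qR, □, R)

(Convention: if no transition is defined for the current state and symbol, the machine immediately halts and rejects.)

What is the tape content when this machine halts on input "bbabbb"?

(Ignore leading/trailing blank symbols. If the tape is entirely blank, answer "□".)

Execution trace:
Initial: [q0]bbabbb
Step 1: δ(q0, b) = (q0, b, R) → b[q0]babbb
Step 2: δ(q0, b) = (q0, b, R) → bb[q0]abbb
Step 3: δ(q0, a) = (q1, a, R) → bba[q1]bbb
Step 4: δ(q1, b) = (qA, b, R) → bbab[qA]bb

The machine reaches the accept state qA and halts.

Final tape (ignoring leading/trailing blanks): bbabbb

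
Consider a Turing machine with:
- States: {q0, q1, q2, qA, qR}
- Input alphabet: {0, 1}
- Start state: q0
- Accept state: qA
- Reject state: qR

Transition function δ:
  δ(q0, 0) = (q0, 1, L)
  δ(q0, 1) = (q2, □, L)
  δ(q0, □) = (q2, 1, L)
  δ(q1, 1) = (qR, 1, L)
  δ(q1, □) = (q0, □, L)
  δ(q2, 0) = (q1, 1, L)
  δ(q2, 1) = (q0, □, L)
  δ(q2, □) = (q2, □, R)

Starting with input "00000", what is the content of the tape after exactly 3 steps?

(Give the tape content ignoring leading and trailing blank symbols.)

Execution trace:
Initial: [q0]00000
Step 1: δ(q0, 0) = (q0, 1, L) → [q0]□10000
Step 2: δ(q0, □) = (q2, 1, L) → [q2]□110000
Step 3: δ(q2, □) = (q2, □, R) → □[q2]110000

After 3 steps, the tape (ignoring leading/trailing blanks) is: 110000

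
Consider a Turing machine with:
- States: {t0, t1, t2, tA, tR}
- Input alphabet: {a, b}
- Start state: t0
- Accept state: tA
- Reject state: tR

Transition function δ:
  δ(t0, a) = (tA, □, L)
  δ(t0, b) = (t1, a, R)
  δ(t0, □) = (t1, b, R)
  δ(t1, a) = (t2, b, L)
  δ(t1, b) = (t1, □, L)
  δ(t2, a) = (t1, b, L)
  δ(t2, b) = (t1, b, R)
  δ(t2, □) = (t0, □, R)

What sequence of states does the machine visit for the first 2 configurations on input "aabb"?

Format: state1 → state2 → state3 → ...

Execution trace:
Initial: [t0]aabb
Step 1: δ(t0, a) = (tA, □, L) → [tA]□□abb

The machine reaches the accept state tA and halts.

State sequence: t0 → tA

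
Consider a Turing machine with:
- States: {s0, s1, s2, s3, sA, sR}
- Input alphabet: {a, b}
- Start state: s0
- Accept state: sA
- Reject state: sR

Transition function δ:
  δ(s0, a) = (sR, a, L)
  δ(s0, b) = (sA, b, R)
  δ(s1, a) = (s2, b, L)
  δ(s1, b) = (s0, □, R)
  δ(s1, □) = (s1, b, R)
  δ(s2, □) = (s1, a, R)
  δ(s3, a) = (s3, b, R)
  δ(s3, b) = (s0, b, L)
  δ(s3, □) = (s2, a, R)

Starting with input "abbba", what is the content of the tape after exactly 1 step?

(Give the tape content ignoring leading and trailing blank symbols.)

Execution trace:
Initial: [s0]abbba
Step 1: δ(s0, a) = (sR, a, L) → [sR]□abbba

The machine reaches the reject state sR and halts.

After 1 step, the tape (ignoring leading/trailing blanks) is: abbba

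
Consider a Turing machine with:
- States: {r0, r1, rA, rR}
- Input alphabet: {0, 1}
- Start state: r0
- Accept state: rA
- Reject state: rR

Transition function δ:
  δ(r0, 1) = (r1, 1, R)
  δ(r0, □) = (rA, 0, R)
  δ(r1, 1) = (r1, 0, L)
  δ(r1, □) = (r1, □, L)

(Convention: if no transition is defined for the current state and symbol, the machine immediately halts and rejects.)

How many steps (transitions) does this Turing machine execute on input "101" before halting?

Execution trace:
Initial: [r0]101
Step 1: δ(r0, 1) = (r1, 1, R) → 1[r1]01

No transition is defined for δ(r1, 0). By convention the machine halts and rejects.

The machine executed 1 step before halting.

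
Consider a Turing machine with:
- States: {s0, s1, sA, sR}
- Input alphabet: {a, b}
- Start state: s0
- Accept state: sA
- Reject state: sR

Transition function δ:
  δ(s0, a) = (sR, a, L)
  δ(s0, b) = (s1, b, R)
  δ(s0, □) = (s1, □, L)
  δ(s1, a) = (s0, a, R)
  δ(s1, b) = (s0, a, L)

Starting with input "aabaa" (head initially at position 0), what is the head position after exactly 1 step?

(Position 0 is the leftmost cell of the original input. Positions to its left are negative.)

Execution trace (head position shown):
Step 0: [s0]aabaa  (head at position 0)
Step 1: move left → [sR]□aabaa  (head at position -1)

After 1 step, the head is at position -1.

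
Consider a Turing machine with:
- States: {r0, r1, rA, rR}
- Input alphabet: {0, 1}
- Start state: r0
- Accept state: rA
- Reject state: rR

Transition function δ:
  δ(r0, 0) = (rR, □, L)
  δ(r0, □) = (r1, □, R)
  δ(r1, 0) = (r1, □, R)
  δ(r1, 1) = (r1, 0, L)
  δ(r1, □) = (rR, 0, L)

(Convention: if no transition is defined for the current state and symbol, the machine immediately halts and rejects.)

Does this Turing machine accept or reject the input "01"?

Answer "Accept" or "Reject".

Execution trace:
Initial: [r0]01
Step 1: δ(r0, 0) = (rR, □, L) → [rR]□□1

The machine reaches the reject state rR and halts.

Answer: Reject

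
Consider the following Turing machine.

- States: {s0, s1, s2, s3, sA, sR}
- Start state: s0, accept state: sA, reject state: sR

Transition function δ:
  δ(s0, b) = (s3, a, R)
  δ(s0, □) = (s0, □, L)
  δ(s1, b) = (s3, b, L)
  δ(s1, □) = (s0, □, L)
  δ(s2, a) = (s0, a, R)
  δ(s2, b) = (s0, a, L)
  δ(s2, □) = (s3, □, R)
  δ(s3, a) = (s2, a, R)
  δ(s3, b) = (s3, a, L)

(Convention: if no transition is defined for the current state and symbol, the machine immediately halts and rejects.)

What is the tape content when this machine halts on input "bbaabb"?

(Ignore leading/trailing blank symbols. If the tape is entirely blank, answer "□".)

Execution trace:
Initial: [s0]bbaabb
Step 1: δ(s0, b) = (s3, a, R) → a[s3]baabb
Step 2: δ(s3, b) = (s3, a, L) → [s3]aaaabb
Step 3: δ(s3, a) = (s2, a, R) → a[s2]aaabb
Step 4: δ(s2, a) = (s0, a, R) → aa[s0]aabb

No transition is defined for δ(s0, a). By convention the machine halts and rejects.

Final tape (ignoring leading/trailing blanks): aaaabb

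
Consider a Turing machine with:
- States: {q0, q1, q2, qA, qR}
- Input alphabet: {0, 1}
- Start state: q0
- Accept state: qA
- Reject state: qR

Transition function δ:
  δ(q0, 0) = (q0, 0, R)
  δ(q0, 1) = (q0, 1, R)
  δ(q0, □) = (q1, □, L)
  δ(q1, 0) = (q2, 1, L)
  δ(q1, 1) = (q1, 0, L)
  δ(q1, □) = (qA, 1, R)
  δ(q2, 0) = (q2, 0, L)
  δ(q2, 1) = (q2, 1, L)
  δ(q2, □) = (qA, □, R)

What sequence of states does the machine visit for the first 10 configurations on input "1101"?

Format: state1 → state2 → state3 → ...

Execution trace:
Initial: [q0]1101
Step 1: δ(q0, 1) = (q0, 1, R) → 1[q0]101
Step 2: δ(q0, 1) = (q0, 1, R) → 11[q0]01
Step 3: δ(q0, 0) = (q0, 0, R) → 110[q0]1
Step 4: δ(q0, 1) = (q0, 1, R) → 1101[q0]□
Step 5: δ(q0, □) = (q1, □, L) → 110[q1]1□
Step 6: δ(q1, 1) = (q1, 0, L) → 11[q1]00□
Step 7: δ(q1, 0) = (q2, 1, L) → 1[q2]110□
Step 8: δ(q2, 1) = (q2, 1, L) → [q2]1110□
Step 9: δ(q2, 1) = (q2, 1, L) → [q2]□1110□

State sequence: q0 → q0 → q0 → q0 → q0 → q1 → q1 → q2 → q2 → q2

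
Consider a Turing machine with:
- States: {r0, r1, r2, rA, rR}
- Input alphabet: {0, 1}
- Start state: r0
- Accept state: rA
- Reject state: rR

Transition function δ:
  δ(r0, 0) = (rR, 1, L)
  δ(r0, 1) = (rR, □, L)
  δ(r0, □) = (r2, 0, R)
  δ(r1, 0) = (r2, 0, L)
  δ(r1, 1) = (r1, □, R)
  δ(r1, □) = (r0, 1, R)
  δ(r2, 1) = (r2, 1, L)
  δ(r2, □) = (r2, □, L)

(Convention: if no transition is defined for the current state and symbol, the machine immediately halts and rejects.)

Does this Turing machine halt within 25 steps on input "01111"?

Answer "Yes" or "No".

Execution trace:
Initial: [r0]01111
Step 1: δ(r0, 0) = (rR, 1, L) → [rR]□11111

The machine reaches the reject state rR and halts.
The machine halted after 1 step (within the 25-step bound).

Answer: Yes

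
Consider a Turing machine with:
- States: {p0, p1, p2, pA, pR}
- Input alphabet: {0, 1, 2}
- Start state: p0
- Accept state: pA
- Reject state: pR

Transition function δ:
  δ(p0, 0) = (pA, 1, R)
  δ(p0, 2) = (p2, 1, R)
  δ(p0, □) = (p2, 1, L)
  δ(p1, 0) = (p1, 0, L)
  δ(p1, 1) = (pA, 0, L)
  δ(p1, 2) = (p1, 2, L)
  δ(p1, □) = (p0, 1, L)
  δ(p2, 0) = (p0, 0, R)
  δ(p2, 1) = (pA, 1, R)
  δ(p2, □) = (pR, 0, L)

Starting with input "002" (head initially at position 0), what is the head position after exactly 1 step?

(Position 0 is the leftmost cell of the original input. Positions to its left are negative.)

Execution trace (head position shown):
Step 0: [p0]002  (head at position 0)
Step 1: move right → 1[pA]02  (head at position 1)

After 1 step, the head is at position 1.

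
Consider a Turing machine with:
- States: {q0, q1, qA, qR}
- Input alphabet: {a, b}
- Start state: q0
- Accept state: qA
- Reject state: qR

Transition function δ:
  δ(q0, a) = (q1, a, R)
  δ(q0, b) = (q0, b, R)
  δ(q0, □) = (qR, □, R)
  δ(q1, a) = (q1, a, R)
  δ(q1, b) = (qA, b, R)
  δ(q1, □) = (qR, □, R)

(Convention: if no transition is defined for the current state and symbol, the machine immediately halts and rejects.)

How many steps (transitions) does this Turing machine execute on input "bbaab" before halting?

Execution trace:
Initial: [q0]bbaab
Step 1: δ(q0, b) = (q0, b, R) → b[q0]baab
Step 2: δ(q0, b) = (q0, b, R) → bb[q0]aab
Step 3: δ(q0, a) = (q1, a, R) → bba[q1]ab
Step 4: δ(q1, a) = (q1, a, R) → bbaa[q1]b
Step 5: δ(q1, b) = (qA, b, R) → bbaab[qA]□

The machine reaches the accept state qA and halts.

The machine executed 5 steps before halting.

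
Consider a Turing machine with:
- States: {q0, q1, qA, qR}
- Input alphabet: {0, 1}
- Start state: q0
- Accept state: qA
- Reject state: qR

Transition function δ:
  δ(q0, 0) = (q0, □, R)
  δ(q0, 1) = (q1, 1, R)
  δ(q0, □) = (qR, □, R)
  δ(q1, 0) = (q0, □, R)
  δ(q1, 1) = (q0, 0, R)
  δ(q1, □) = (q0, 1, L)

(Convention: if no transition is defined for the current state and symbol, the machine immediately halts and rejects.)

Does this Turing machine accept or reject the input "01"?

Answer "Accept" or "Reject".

Execution trace:
Initial: [q0]01
Step 1: δ(q0, 0) = (q0, □, R) → □[q0]1
Step 2: δ(q0, 1) = (q1, 1, R) → □1[q1]□
Step 3: δ(q1, □) = (q0, 1, L) → □[q0]11
Step 4: δ(q0, 1) = (q1, 1, R) → □1[q1]1
Step 5: δ(q1, 1) = (q0, 0, R) → □10[q0]□
Step 6: δ(q0, □) = (qR, □, R) → □10□[qR]□

The machine reaches the reject state qR and halts.

Answer: Reject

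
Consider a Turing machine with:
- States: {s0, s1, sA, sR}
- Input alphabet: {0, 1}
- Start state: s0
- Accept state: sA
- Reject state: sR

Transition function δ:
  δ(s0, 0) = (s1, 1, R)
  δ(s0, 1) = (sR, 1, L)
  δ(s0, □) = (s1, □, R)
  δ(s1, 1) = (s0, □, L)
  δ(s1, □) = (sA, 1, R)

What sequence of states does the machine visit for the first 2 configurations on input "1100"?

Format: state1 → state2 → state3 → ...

Execution trace:
Initial: [s0]1100
Step 1: δ(s0, 1) = (sR, 1, L) → [sR]□1100

The machine reaches the reject state sR and halts.

State sequence: s0 → sR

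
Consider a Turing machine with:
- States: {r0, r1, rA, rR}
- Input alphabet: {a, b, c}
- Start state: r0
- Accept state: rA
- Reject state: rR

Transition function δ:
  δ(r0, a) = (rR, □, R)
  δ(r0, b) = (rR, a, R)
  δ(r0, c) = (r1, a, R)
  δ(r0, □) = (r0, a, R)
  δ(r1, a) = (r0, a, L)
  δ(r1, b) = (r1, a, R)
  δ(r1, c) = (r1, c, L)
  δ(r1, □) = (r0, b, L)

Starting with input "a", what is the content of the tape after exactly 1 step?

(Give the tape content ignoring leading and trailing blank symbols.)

Execution trace:
Initial: [r0]a
Step 1: δ(r0, a) = (rR, □, R) → □[rR]□

The machine reaches the reject state rR and halts.

After 1 step, the tape (ignoring leading/trailing blanks) is: □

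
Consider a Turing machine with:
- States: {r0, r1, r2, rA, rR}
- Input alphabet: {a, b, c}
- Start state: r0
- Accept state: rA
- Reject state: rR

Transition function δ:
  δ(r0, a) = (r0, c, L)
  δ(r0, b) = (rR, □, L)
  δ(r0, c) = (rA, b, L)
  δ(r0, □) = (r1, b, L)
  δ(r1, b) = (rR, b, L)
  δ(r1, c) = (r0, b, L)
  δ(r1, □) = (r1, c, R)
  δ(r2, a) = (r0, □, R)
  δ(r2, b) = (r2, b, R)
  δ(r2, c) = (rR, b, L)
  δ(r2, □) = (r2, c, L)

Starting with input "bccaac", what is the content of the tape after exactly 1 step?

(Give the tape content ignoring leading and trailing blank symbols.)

Execution trace:
Initial: [r0]bccaac
Step 1: δ(r0, b) = (rR, □, L) → [rR]□□ccaac

The machine reaches the reject state rR and halts.

After 1 step, the tape (ignoring leading/trailing blanks) is: ccaac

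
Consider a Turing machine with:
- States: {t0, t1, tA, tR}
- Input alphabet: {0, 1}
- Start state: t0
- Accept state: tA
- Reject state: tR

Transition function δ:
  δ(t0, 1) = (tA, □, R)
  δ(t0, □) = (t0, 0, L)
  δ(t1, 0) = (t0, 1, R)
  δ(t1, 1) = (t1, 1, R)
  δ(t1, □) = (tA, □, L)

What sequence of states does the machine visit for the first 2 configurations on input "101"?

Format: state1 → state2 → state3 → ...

Execution trace:
Initial: [t0]101
Step 1: δ(t0, 1) = (tA, □, R) → □[tA]01

The machine reaches the accept state tA and halts.

State sequence: t0 → tA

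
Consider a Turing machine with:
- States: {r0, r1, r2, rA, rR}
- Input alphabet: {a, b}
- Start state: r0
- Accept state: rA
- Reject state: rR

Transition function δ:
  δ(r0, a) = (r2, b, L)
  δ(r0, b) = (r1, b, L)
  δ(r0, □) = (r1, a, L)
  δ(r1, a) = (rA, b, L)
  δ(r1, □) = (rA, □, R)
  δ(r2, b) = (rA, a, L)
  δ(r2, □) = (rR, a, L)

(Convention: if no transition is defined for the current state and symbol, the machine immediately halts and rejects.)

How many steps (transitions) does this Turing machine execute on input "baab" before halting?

Execution trace:
Initial: [r0]baab
Step 1: δ(r0, b) = (r1, b, L) → [r1]□baab
Step 2: δ(r1, □) = (rA, □, R) → □[rA]baab

The machine reaches the accept state rA and halts.

The machine executed 2 steps before halting.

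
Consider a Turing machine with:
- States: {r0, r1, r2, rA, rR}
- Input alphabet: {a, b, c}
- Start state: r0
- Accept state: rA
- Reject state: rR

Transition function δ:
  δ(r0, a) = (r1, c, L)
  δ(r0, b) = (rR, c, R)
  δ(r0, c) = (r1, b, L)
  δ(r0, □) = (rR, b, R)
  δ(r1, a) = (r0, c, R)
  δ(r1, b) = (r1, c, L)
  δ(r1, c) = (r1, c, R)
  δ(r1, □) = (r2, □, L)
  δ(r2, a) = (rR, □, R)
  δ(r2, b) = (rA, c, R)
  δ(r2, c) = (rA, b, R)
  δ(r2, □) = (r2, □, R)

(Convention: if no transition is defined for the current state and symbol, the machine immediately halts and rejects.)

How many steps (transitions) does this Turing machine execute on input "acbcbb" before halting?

Execution trace:
Initial: [r0]acbcbb
Step 1: δ(r0, a) = (r1, c, L) → [r1]□ccbcbb
Step 2: δ(r1, □) = (r2, □, L) → [r2]□□ccbcbb
Step 3: δ(r2, □) = (r2, □, R) → □[r2]□ccbcbb
Step 4: δ(r2, □) = (r2, □, R) → □□[r2]ccbcbb
Step 5: δ(r2, c) = (rA, b, R) → □□b[rA]cbcbb

The machine reaches the accept state rA and halts.

The machine executed 5 steps before halting.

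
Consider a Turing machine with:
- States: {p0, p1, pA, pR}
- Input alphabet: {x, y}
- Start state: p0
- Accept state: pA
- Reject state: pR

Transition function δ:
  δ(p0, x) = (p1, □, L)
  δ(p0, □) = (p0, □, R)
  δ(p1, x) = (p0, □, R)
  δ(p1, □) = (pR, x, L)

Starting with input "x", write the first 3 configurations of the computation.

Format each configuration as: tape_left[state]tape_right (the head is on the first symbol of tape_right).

Transitions applied:
Step 1: δ(p0, x) = (p1, □, L)
Step 2: δ(p1, □) = (pR, x, L)

The first 3 configurations are:
[p0]x ⊢ [p1]□□ ⊢ [pR]□x□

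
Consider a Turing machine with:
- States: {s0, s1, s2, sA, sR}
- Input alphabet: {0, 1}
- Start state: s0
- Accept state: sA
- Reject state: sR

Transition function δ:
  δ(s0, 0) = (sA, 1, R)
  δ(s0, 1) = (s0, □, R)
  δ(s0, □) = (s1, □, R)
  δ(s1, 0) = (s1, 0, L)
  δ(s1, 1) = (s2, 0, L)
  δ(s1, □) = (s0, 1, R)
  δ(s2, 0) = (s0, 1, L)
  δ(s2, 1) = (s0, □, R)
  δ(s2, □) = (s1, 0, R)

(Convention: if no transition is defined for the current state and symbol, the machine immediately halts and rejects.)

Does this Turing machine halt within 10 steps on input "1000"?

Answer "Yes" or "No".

Execution trace:
Initial: [s0]1000
Step 1: δ(s0, 1) = (s0, □, R) → □[s0]000
Step 2: δ(s0, 0) = (sA, 1, R) → □1[sA]00

The machine reaches the accept state sA and halts.
The machine halted after 2 steps (within the 10-step bound).

Answer: Yes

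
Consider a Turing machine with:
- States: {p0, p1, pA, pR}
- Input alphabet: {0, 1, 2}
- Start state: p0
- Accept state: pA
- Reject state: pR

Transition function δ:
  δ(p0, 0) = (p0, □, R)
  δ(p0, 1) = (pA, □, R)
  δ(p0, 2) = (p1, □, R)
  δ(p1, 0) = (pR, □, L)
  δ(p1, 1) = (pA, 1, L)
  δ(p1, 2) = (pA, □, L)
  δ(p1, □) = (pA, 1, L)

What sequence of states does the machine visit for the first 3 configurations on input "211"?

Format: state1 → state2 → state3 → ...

Execution trace:
Initial: [p0]211
Step 1: δ(p0, 2) = (p1, □, R) → □[p1]11
Step 2: δ(p1, 1) = (pA, 1, L) → [pA]□11

The machine reaches the accept state pA and halts.

State sequence: p0 → p1 → pA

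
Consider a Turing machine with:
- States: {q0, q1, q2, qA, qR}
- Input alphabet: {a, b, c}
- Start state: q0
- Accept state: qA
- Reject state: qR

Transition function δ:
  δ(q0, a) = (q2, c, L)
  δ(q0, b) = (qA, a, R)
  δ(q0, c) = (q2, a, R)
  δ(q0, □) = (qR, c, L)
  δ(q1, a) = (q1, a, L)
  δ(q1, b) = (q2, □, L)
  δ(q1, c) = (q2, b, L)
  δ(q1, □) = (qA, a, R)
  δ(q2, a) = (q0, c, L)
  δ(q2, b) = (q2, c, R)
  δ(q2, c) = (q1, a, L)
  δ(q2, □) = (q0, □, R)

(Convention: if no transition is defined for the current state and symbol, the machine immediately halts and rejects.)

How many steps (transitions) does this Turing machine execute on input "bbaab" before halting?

Execution trace:
Initial: [q0]bbaab
Step 1: δ(q0, b) = (qA, a, R) → a[qA]baab

The machine reaches the accept state qA and halts.

The machine executed 1 step before halting.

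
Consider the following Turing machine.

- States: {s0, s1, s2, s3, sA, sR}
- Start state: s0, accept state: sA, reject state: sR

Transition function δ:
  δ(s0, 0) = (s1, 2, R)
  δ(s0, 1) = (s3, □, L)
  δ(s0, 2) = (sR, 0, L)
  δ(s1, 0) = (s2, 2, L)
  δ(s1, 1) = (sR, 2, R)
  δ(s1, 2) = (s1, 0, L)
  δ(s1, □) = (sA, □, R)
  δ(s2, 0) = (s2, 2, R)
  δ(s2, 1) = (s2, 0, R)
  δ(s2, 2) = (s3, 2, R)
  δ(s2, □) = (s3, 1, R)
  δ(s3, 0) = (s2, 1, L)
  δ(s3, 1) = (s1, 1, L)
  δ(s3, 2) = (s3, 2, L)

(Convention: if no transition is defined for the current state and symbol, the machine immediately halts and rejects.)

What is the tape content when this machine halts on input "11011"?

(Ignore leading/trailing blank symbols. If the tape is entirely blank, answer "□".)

Execution trace:
Initial: [s0]11011
Step 1: δ(s0, 1) = (s3, □, L) → [s3]□□1011

No transition is defined for δ(s3, □). By convention the machine halts and rejects.

Final tape (ignoring leading/trailing blanks): 1011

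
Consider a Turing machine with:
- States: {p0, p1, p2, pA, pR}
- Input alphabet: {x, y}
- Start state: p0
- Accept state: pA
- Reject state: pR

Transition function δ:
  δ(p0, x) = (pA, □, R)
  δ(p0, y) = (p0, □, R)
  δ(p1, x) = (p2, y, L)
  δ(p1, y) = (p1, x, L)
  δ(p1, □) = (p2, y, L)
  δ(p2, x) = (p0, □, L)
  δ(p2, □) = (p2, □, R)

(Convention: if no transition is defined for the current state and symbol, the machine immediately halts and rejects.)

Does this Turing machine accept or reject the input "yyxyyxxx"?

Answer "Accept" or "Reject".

Execution trace:
Initial: [p0]yyxyyxxx
Step 1: δ(p0, y) = (p0, □, R) → □[p0]yxyyxxx
Step 2: δ(p0, y) = (p0, □, R) → □□[p0]xyyxxx
Step 3: δ(p0, x) = (pA, □, R) → □□□[pA]yyxxx

The machine reaches the accept state pA and halts.

Answer: Accept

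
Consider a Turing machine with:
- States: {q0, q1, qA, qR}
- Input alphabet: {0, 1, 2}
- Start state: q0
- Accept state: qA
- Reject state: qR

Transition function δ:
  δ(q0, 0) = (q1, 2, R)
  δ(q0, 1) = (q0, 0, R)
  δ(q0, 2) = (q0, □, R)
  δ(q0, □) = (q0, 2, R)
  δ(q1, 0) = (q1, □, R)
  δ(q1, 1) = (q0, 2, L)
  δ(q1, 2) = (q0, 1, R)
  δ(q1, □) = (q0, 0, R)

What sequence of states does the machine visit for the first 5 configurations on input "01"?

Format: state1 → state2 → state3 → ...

Execution trace:
Initial: [q0]01
Step 1: δ(q0, 0) = (q1, 2, R) → 2[q1]1
Step 2: δ(q1, 1) = (q0, 2, L) → [q0]22
Step 3: δ(q0, 2) = (q0, □, R) → □[q0]2
Step 4: δ(q0, 2) = (q0, □, R) → □□[q0]□

State sequence: q0 → q1 → q0 → q0 → q0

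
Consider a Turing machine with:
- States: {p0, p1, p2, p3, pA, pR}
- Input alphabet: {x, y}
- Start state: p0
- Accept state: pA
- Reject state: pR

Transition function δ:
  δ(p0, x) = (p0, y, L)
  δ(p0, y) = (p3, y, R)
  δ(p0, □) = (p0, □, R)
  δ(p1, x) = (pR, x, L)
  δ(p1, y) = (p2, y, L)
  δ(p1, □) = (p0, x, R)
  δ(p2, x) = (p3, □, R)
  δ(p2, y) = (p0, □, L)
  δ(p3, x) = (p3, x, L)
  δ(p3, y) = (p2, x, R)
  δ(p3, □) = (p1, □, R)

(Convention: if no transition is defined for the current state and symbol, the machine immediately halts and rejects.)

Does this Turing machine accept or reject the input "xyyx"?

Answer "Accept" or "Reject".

Execution trace:
Initial: [p0]xyyx
Step 1: δ(p0, x) = (p0, y, L) → [p0]□yyyx
Step 2: δ(p0, □) = (p0, □, R) → □[p0]yyyx
Step 3: δ(p0, y) = (p3, y, R) → □y[p3]yyx
Step 4: δ(p3, y) = (p2, x, R) → □yx[p2]yx
Step 5: δ(p2, y) = (p0, □, L) → □y[p0]x□x
Step 6: δ(p0, x) = (p0, y, L) → □[p0]yy□x
Step 7: δ(p0, y) = (p3, y, R) → □y[p3]y□x
Step 8: δ(p3, y) = (p2, x, R) → □yx[p2]□x

No transition is defined for δ(p2, □). By convention the machine halts and rejects.

Answer: Reject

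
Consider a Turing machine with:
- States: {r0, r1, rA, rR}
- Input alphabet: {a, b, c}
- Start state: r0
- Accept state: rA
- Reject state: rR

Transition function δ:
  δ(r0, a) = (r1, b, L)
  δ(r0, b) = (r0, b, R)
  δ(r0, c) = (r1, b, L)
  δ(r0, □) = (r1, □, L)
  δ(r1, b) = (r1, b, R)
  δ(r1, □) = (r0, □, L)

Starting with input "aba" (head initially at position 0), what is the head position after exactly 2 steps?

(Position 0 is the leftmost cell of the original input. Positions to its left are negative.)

Execution trace (head position shown):
Step 0: [r0]aba  (head at position 0)
Step 1: move left → [r1]□bba  (head at position -1)
Step 2: move left → [r0]□□bba  (head at position -2)

After 2 steps, the head is at position -2.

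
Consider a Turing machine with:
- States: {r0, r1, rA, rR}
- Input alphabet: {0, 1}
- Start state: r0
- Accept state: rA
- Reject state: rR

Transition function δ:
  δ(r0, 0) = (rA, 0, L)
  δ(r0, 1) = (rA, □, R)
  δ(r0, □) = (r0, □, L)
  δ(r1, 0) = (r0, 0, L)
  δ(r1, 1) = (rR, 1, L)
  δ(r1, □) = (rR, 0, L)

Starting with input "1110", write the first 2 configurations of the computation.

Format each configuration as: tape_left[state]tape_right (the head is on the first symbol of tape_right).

Transitions applied:
Step 1: δ(r0, 1) = (rA, □, R)

The first 2 configurations are:
[r0]1110 ⊢ □[rA]110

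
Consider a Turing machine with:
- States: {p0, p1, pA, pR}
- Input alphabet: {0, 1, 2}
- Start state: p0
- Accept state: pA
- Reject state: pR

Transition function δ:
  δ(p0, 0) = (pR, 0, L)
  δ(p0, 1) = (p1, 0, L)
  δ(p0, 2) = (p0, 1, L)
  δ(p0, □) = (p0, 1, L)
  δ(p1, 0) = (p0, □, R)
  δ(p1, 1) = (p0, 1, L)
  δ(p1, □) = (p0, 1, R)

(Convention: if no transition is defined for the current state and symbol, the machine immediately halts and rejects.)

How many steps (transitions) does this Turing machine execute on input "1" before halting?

Execution trace:
Initial: [p0]1
Step 1: δ(p0, 1) = (p1, 0, L) → [p1]□0
Step 2: δ(p1, □) = (p0, 1, R) → 1[p0]0
Step 3: δ(p0, 0) = (pR, 0, L) → [pR]10

The machine reaches the reject state pR and halts.

The machine executed 3 steps before halting.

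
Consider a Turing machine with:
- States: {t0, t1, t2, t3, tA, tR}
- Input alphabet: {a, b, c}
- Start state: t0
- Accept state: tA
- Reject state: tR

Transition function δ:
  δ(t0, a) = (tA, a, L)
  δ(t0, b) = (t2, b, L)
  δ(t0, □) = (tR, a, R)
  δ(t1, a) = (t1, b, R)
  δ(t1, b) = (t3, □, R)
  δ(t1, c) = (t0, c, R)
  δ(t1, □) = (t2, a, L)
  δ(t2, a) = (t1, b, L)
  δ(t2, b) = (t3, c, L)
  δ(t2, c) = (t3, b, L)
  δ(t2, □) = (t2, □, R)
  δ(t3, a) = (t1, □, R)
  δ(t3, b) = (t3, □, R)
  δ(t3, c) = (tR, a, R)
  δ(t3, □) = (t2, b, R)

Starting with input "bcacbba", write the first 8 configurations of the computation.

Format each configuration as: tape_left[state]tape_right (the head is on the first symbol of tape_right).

Transitions applied:
Step 1: δ(t0, b) = (t2, b, L)
Step 2: δ(t2, □) = (t2, □, R)
Step 3: δ(t2, b) = (t3, c, L)
Step 4: δ(t3, □) = (t2, b, R)
Step 5: δ(t2, c) = (t3, b, L)
Step 6: δ(t3, b) = (t3, □, R)
Step 7: δ(t3, b) = (t3, □, R)

The first 8 configurations are:
[t0]bcacbba ⊢ [t2]□bcacbba ⊢ □[t2]bcacbba ⊢ [t3]□ccacbba ⊢ b[t2]ccacbba ⊢ [t3]bbcacbba ⊢ □[t3]bcacbba ⊢ □□[t3]cacbba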